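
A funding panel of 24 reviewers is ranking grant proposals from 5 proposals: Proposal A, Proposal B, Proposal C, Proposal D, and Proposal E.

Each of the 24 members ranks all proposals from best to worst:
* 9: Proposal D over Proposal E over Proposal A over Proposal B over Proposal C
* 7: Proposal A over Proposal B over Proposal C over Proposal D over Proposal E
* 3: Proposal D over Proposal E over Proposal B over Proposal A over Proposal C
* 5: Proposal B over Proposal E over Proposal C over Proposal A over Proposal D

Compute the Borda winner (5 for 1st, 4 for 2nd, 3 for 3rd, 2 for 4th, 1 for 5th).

Proposal B

Proposal A: 9×3 + 7×5 + 3×2 + 5×2 = 78
Proposal B: 9×2 + 7×4 + 3×3 + 5×5 = 80
Proposal C: 9×1 + 7×3 + 3×1 + 5×3 = 48
Proposal D: 9×5 + 7×2 + 3×5 + 5×1 = 79
Proposal E: 9×4 + 7×1 + 3×4 + 5×4 = 75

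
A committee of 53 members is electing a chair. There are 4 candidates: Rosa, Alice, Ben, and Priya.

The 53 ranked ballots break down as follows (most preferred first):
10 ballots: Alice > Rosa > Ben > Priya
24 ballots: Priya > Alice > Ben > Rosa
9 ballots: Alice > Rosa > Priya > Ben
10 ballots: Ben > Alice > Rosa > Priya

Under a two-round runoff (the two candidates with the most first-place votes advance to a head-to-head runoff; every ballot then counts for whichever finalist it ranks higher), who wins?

Alice

Round 1 first-place votes: Rosa 0, Alice 19, Ben 10, Priya 24. Priya and Alice advance.
Runoff: Priya is ranked above Alice on 24 ballots, Alice above Priya on 29.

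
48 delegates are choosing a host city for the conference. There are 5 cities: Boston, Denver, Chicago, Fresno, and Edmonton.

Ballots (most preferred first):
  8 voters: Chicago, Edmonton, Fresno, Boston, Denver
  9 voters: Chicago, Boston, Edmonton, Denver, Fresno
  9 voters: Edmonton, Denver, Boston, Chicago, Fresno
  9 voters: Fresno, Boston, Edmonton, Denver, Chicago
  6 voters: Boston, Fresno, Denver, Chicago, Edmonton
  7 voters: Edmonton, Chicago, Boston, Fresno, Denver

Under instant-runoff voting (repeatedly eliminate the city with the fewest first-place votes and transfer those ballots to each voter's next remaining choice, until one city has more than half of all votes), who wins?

Edmonton

Round 1: Boston 6, Denver 0, Chicago 17, Fresno 9, Edmonton 16. Denver eliminated.
Round 2: Boston 6, Chicago 17, Fresno 9, Edmonton 16. Boston eliminated.
Round 3: Chicago 17, Fresno 15, Edmonton 16. Fresno eliminated.
Round 4: Chicago 23, Edmonton 25. Edmonton has a majority (≥25).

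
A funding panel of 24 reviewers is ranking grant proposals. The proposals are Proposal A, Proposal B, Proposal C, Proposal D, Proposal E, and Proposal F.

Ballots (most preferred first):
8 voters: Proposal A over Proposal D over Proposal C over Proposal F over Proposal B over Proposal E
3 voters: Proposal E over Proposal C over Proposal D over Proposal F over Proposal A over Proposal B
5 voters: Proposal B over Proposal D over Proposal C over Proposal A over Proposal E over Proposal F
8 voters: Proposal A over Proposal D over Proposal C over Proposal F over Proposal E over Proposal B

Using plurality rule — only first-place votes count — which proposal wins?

Proposal A

First-place votes: Proposal A 16, Proposal B 5, Proposal C 0, Proposal D 0, Proposal E 3, Proposal F 0.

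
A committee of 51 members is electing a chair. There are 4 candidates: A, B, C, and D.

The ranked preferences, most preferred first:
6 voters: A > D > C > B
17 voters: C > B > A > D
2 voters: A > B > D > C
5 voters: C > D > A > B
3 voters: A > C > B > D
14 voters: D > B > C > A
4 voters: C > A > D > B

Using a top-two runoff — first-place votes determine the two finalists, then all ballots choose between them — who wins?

Round 1 first-place votes: A 11, B 0, C 26, D 14. C and D advance.
Runoff: C is ranked above D on 29 ballots, D above C on 22.

C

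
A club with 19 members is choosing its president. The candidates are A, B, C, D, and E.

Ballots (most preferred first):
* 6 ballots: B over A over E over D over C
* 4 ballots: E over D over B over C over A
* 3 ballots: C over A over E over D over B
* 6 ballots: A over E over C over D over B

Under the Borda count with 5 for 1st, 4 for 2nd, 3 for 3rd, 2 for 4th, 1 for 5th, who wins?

A: 6×4 + 4×1 + 3×4 + 6×5 = 70
B: 6×5 + 4×3 + 3×1 + 6×1 = 51
C: 6×1 + 4×2 + 3×5 + 6×3 = 47
D: 6×2 + 4×4 + 3×2 + 6×2 = 46
E: 6×3 + 4×5 + 3×3 + 6×4 = 71

E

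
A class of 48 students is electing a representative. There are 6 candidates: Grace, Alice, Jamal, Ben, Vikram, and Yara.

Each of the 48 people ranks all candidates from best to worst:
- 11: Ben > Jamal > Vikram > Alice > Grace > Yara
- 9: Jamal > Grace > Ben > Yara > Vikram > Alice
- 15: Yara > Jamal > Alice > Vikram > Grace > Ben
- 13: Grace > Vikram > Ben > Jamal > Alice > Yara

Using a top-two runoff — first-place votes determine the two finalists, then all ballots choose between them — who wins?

Grace

Round 1 first-place votes: Grace 13, Alice 0, Jamal 9, Ben 11, Vikram 0, Yara 15. Yara and Grace advance.
Runoff: Yara is ranked above Grace on 15 ballots, Grace above Yara on 33.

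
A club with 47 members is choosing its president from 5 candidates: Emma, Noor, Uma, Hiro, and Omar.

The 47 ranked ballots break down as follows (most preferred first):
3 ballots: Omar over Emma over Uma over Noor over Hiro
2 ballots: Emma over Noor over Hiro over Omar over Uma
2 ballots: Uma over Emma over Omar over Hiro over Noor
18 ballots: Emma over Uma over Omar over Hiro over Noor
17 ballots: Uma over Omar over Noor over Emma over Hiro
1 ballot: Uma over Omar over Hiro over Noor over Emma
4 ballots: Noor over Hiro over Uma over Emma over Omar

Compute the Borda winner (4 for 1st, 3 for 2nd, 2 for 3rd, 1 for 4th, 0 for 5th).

Emma: 3×3 + 2×4 + 2×3 + 18×4 + 17×1 + 1×0 + 4×1 = 116
Noor: 3×1 + 2×3 + 2×0 + 18×0 + 17×2 + 1×1 + 4×4 = 60
Uma: 3×2 + 2×0 + 2×4 + 18×3 + 17×4 + 1×4 + 4×2 = 148
Hiro: 3×0 + 2×2 + 2×1 + 18×1 + 17×0 + 1×2 + 4×3 = 38
Omar: 3×4 + 2×1 + 2×2 + 18×2 + 17×3 + 1×3 + 4×0 = 108

Uma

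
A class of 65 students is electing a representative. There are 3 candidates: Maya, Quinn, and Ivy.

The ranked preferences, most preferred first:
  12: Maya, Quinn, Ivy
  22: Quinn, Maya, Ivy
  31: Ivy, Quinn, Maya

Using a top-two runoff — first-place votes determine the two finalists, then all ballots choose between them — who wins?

Round 1 first-place votes: Maya 12, Quinn 22, Ivy 31. Ivy and Quinn advance.
Runoff: Ivy is ranked above Quinn on 31 ballots, Quinn above Ivy on 34.

Quinn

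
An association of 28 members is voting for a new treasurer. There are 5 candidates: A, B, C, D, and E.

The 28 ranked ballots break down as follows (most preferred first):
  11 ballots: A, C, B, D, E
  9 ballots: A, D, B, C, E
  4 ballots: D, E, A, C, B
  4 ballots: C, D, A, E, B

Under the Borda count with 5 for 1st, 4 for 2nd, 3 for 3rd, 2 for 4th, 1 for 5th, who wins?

A: 11×5 + 9×5 + 4×3 + 4×3 = 124
B: 11×3 + 9×3 + 4×1 + 4×1 = 68
C: 11×4 + 9×2 + 4×2 + 4×5 = 90
D: 11×2 + 9×4 + 4×5 + 4×4 = 94
E: 11×1 + 9×1 + 4×4 + 4×2 = 44

A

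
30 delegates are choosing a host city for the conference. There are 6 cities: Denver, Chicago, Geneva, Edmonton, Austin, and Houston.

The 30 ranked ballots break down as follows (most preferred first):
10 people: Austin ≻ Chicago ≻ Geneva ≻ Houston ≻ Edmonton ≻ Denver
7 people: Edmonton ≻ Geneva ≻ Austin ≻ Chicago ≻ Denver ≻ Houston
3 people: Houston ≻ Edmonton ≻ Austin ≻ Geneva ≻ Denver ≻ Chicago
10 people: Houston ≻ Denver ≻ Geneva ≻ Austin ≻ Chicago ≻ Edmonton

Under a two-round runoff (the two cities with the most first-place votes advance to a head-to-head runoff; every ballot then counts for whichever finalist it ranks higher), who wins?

Austin

Round 1 first-place votes: Denver 0, Chicago 0, Geneva 0, Edmonton 7, Austin 10, Houston 13. Houston and Austin advance.
Runoff: Houston is ranked above Austin on 13 ballots, Austin above Houston on 17.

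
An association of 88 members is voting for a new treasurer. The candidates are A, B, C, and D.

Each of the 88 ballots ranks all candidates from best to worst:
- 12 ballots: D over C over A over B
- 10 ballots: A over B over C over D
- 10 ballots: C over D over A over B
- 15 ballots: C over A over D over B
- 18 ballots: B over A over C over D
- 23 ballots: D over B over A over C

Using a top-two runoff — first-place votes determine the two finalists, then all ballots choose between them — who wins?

C

Round 1 first-place votes: A 10, B 18, C 25, D 35. D and C advance.
Runoff: D is ranked above C on 35 ballots, C above D on 53.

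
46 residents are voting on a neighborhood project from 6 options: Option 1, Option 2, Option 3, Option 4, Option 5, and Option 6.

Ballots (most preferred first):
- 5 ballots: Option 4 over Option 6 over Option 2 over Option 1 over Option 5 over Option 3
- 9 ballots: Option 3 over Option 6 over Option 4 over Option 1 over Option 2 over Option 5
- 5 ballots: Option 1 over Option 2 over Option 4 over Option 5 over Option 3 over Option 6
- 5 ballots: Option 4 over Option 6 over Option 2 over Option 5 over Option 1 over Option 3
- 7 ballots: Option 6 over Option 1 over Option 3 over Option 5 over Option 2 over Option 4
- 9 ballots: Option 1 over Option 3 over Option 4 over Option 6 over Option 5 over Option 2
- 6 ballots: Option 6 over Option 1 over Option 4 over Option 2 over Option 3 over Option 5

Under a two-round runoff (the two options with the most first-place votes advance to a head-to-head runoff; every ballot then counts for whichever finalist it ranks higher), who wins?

Option 6

Round 1 first-place votes: Option 1 14, Option 2 0, Option 3 9, Option 4 10, Option 5 0, Option 6 13. Option 1 and Option 6 advance.
Runoff: Option 1 is ranked above Option 6 on 14 ballots, Option 6 above Option 1 on 32.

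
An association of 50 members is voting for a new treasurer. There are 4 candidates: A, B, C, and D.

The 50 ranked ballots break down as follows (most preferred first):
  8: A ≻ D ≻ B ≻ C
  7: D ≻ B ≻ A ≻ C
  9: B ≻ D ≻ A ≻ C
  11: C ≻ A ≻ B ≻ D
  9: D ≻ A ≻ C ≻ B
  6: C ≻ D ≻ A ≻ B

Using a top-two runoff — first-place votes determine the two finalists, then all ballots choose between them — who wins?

D

Round 1 first-place votes: A 8, B 9, C 17, D 16. C and D advance.
Runoff: C is ranked above D on 17 ballots, D above C on 33.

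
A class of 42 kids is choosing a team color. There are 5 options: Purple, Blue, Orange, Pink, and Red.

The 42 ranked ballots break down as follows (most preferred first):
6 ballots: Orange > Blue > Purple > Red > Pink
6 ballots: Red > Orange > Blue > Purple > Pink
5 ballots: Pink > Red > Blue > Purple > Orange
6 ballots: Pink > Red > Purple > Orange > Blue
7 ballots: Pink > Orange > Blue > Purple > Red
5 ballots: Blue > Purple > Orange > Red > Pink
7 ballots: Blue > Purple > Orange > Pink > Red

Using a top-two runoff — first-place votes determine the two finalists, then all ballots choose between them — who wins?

Round 1 first-place votes: Purple 0, Blue 12, Orange 6, Pink 18, Red 6. Pink and Blue advance.
Runoff: Pink is ranked above Blue on 18 ballots, Blue above Pink on 24.

Blue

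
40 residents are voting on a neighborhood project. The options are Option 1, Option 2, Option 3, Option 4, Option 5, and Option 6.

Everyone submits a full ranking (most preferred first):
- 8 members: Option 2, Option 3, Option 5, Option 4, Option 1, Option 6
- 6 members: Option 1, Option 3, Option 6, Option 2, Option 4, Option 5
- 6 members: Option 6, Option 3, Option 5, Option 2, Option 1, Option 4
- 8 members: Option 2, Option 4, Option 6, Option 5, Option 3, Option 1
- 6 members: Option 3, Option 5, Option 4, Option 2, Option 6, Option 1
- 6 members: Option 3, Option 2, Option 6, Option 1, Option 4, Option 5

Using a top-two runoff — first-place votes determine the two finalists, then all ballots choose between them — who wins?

Option 3

Round 1 first-place votes: Option 1 6, Option 2 16, Option 3 12, Option 4 0, Option 5 0, Option 6 6. Option 2 and Option 3 advance.
Runoff: Option 2 is ranked above Option 3 on 16 ballots, Option 3 above Option 2 on 24.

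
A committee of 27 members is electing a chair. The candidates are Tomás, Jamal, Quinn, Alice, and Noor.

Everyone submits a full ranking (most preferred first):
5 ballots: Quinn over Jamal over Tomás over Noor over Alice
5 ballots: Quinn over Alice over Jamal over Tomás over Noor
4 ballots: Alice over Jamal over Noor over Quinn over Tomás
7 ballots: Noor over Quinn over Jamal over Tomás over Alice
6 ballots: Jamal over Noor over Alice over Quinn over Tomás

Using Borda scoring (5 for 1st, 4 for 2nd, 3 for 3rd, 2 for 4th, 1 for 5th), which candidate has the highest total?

Tomás: 5×3 + 5×2 + 4×1 + 7×2 + 6×1 = 49
Jamal: 5×4 + 5×3 + 4×4 + 7×3 + 6×5 = 102
Quinn: 5×5 + 5×5 + 4×2 + 7×4 + 6×2 = 98
Alice: 5×1 + 5×4 + 4×5 + 7×1 + 6×3 = 70
Noor: 5×2 + 5×1 + 4×3 + 7×5 + 6×4 = 86

Jamal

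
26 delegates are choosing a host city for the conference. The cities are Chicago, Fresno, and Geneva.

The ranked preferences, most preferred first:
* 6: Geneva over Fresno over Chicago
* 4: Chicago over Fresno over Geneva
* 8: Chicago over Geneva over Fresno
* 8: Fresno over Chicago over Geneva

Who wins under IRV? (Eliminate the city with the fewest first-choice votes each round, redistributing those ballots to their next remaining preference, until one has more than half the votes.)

Round 1: Chicago 12, Fresno 8, Geneva 6. Geneva eliminated.
Round 2: Chicago 12, Fresno 14. Fresno has a majority (≥14).

Fresno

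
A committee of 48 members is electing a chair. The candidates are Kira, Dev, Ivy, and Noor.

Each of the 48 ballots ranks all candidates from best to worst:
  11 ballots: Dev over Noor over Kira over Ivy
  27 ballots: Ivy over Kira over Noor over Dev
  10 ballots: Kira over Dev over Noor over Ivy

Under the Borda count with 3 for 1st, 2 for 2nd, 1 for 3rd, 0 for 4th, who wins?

Kira: 11×1 + 27×2 + 10×3 = 95
Dev: 11×3 + 27×0 + 10×2 = 53
Ivy: 11×0 + 27×3 + 10×0 = 81
Noor: 11×2 + 27×1 + 10×1 = 59

Kira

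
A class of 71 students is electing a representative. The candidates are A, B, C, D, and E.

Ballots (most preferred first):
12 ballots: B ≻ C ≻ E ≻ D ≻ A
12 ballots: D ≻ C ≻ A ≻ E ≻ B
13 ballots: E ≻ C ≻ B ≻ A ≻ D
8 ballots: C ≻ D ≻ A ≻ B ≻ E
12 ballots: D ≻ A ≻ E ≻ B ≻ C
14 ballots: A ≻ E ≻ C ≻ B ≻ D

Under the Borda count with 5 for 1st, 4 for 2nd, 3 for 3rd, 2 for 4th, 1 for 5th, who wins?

A: 12×1 + 12×3 + 13×2 + 8×3 + 12×4 + 14×5 = 216
B: 12×5 + 12×1 + 13×3 + 8×2 + 12×2 + 14×2 = 179
C: 12×4 + 12×4 + 13×4 + 8×5 + 12×1 + 14×3 = 242
D: 12×2 + 12×5 + 13×1 + 8×4 + 12×5 + 14×1 = 203
E: 12×3 + 12×2 + 13×5 + 8×1 + 12×3 + 14×4 = 225

C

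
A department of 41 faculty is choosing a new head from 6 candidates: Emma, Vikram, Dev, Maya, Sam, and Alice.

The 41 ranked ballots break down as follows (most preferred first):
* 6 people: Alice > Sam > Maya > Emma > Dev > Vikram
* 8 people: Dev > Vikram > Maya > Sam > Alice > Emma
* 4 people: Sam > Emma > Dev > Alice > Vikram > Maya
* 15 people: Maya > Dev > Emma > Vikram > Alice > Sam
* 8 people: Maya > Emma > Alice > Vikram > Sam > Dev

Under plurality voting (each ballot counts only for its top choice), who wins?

First-place votes: Emma 0, Vikram 0, Dev 8, Maya 23, Sam 4, Alice 6.

Maya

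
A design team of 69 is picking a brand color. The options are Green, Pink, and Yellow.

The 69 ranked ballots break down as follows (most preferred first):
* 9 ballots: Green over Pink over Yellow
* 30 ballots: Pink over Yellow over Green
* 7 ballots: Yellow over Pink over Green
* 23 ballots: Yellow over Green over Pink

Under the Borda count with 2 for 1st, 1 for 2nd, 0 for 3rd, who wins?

Yellow

Green: 9×2 + 30×0 + 7×0 + 23×1 = 41
Pink: 9×1 + 30×2 + 7×1 + 23×0 = 76
Yellow: 9×0 + 30×1 + 7×2 + 23×2 = 90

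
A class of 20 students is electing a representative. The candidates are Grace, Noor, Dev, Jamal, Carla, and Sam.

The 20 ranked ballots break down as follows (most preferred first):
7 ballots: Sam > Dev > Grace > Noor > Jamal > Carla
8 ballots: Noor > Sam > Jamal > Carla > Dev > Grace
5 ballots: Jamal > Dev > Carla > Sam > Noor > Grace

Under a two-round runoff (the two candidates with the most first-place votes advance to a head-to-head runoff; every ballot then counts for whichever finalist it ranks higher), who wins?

Sam

Round 1 first-place votes: Grace 0, Noor 8, Dev 0, Jamal 5, Carla 0, Sam 7. Noor and Sam advance.
Runoff: Noor is ranked above Sam on 8 ballots, Sam above Noor on 12.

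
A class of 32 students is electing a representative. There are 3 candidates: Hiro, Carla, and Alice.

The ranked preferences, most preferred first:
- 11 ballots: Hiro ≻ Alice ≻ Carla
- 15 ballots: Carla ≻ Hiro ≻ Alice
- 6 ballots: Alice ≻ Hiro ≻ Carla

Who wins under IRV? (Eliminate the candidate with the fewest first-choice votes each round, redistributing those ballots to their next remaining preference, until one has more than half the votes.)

Round 1: Hiro 11, Carla 15, Alice 6. Alice eliminated.
Round 2: Hiro 17, Carla 15. Hiro has a majority (≥17).

Hiro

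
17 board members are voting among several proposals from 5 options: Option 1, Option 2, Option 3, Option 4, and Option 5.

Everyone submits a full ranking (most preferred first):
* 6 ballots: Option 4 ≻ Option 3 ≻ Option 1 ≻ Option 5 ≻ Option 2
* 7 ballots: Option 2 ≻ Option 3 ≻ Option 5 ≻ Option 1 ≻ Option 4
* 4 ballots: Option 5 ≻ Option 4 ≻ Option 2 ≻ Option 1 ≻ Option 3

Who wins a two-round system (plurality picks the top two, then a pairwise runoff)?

Round 1 first-place votes: Option 1 0, Option 2 7, Option 3 0, Option 4 6, Option 5 4. Option 2 and Option 4 advance.
Runoff: Option 2 is ranked above Option 4 on 7 ballots, Option 4 above Option 2 on 10.

Option 4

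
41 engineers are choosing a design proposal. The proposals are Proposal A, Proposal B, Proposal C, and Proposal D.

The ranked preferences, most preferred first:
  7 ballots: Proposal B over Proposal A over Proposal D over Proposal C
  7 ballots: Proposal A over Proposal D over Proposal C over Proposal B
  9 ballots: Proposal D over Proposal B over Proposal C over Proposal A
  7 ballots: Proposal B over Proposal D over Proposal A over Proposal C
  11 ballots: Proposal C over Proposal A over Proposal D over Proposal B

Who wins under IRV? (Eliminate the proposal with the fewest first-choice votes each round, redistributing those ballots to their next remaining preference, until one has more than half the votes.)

Round 1: Proposal A 7, Proposal B 14, Proposal C 11, Proposal D 9. Proposal A eliminated.
Round 2: Proposal B 14, Proposal C 11, Proposal D 16. Proposal C eliminated.
Round 3: Proposal B 14, Proposal D 27. Proposal D has a majority (≥21).

Proposal D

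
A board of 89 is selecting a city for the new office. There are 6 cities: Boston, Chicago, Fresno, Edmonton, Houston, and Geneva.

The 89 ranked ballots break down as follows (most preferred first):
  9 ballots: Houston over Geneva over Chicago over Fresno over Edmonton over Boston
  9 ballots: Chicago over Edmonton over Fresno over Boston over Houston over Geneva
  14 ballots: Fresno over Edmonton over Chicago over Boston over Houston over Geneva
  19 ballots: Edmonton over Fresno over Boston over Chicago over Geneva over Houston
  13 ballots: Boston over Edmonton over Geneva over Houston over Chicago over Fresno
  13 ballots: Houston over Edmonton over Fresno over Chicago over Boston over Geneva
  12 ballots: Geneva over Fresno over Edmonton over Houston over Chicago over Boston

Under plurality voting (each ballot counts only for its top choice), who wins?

First-place votes: Boston 13, Chicago 9, Fresno 14, Edmonton 19, Houston 22, Geneva 12.

Houston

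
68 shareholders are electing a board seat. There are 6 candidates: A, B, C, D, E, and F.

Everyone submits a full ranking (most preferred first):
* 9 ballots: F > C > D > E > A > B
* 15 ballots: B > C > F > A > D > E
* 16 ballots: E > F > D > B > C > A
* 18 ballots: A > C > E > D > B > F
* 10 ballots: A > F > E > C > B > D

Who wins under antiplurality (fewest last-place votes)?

Last-place votes: A 16, B 9, C 0, D 10, E 15, F 18.

C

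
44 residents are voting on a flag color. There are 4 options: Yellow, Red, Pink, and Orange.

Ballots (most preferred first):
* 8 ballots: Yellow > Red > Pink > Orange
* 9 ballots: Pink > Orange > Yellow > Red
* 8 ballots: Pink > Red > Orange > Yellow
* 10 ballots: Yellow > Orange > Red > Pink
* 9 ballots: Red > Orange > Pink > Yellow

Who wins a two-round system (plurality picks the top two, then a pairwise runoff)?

Pink

Round 1 first-place votes: Yellow 18, Red 9, Pink 17, Orange 0. Yellow and Pink advance.
Runoff: Yellow is ranked above Pink on 18 ballots, Pink above Yellow on 26.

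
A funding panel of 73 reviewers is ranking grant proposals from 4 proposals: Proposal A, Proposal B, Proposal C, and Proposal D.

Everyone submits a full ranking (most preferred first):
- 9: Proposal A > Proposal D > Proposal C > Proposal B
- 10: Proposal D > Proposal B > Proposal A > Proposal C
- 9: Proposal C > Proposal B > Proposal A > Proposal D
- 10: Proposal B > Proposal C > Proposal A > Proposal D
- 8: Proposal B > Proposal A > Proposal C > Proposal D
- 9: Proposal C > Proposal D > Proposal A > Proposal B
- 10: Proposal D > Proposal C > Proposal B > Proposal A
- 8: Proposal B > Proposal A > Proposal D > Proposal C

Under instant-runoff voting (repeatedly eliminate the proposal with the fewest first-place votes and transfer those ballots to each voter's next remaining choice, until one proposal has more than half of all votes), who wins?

Round 1: Proposal A 9, Proposal B 26, Proposal C 18, Proposal D 20. Proposal A eliminated.
Round 2: Proposal B 26, Proposal C 18, Proposal D 29. Proposal C eliminated.
Round 3: Proposal B 35, Proposal D 38. Proposal D has a majority (≥37).

Proposal D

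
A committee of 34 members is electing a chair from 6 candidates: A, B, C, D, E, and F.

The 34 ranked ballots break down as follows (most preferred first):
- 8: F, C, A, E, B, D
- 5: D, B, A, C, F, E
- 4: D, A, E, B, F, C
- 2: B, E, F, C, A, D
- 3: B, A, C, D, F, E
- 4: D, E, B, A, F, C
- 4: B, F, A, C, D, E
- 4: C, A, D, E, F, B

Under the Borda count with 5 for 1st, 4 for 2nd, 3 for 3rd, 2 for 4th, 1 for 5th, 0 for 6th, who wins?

A: 8×3 + 5×3 + 4×4 + 2×1 + 3×4 + 4×2 + 4×3 + 4×4 = 105
B: 8×1 + 5×4 + 4×2 + 2×5 + 3×5 + 4×3 + 4×5 + 4×0 = 93
C: 8×4 + 5×2 + 4×0 + 2×2 + 3×3 + 4×0 + 4×2 + 4×5 = 83
D: 8×0 + 5×5 + 4×5 + 2×0 + 3×2 + 4×5 + 4×1 + 4×3 = 87
E: 8×2 + 5×0 + 4×3 + 2×4 + 3×0 + 4×4 + 4×0 + 4×2 = 60
F: 8×5 + 5×1 + 4×1 + 2×3 + 3×1 + 4×1 + 4×4 + 4×1 = 82

A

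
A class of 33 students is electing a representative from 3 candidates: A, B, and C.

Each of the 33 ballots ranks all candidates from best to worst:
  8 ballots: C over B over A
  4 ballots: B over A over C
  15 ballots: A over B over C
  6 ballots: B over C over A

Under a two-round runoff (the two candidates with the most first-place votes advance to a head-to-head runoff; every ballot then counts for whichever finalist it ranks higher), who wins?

B

Round 1 first-place votes: A 15, B 10, C 8. A and B advance.
Runoff: A is ranked above B on 15 ballots, B above A on 18.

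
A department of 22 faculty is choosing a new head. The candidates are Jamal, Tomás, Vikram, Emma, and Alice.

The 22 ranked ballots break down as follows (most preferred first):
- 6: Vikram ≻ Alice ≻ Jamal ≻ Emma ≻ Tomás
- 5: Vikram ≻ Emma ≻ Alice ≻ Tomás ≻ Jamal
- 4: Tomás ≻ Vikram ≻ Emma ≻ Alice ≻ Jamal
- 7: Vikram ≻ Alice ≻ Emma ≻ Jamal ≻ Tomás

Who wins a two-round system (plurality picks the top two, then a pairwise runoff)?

Round 1 first-place votes: Jamal 0, Tomás 4, Vikram 18, Emma 0, Alice 0. Vikram and Tomás advance.
Runoff: Vikram is ranked above Tomás on 18 ballots, Tomás above Vikram on 4.

Vikram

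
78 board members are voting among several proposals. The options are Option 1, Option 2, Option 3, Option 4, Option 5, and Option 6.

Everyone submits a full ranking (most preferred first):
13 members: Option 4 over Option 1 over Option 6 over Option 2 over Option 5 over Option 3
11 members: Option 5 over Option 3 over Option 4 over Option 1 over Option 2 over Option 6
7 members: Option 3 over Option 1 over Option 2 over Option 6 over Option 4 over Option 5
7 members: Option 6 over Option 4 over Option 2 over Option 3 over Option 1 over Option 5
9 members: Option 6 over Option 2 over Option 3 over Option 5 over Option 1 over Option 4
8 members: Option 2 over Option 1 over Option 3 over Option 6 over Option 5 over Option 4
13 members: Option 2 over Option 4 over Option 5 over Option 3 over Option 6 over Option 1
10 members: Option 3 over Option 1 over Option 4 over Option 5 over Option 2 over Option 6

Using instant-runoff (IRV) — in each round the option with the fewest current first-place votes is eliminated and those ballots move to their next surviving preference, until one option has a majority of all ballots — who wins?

Option 3

Round 1: Option 1 0, Option 2 21, Option 3 17, Option 4 13, Option 5 11, Option 6 16. Option 1 eliminated.
Round 2: Option 2 21, Option 3 17, Option 4 13, Option 5 11, Option 6 16. Option 5 eliminated.
Round 3: Option 2 21, Option 3 28, Option 4 13, Option 6 16. Option 4 eliminated.
Round 4: Option 2 21, Option 3 28, Option 6 29. Option 2 eliminated.
Round 5: Option 3 49, Option 6 29. Option 3 has a majority (≥40).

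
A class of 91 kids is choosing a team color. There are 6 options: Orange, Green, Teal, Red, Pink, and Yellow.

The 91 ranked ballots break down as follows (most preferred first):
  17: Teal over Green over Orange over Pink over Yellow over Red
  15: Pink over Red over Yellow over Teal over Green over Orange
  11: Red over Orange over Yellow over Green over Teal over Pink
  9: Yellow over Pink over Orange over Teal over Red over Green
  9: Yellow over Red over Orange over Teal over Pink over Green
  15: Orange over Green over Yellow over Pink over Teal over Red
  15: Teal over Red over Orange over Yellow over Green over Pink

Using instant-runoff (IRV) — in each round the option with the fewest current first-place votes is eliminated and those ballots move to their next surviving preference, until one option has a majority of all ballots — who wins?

Yellow

Round 1: Orange 15, Green 0, Teal 32, Red 11, Pink 15, Yellow 18. Green eliminated.
Round 2: Orange 15, Teal 32, Red 11, Pink 15, Yellow 18. Red eliminated.
Round 3: Orange 26, Teal 32, Pink 15, Yellow 18. Pink eliminated.
Round 4: Orange 26, Teal 32, Yellow 33. Orange eliminated.
Round 5: Teal 32, Yellow 59. Yellow has a majority (≥46).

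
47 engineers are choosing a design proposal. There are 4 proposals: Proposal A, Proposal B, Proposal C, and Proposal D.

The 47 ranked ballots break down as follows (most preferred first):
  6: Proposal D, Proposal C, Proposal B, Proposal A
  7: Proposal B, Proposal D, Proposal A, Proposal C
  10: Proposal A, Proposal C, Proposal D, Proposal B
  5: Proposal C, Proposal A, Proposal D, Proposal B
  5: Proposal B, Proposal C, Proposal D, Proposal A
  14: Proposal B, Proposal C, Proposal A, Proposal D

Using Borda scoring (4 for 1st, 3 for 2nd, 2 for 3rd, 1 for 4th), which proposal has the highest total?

Proposal A: 6×1 + 7×2 + 10×4 + 5×3 + 5×1 + 14×2 = 108
Proposal B: 6×2 + 7×4 + 10×1 + 5×1 + 5×4 + 14×4 = 131
Proposal C: 6×3 + 7×1 + 10×3 + 5×4 + 5×3 + 14×3 = 132
Proposal D: 6×4 + 7×3 + 10×2 + 5×2 + 5×2 + 14×1 = 99

Proposal C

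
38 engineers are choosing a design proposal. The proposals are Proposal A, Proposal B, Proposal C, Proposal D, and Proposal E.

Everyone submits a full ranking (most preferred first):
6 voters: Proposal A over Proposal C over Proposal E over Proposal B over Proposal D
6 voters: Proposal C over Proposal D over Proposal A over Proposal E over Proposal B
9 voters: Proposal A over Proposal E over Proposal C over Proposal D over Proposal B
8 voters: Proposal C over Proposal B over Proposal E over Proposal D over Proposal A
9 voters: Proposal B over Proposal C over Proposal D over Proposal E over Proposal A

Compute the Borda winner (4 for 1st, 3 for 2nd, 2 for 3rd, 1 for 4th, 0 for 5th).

Proposal C

Proposal A: 6×4 + 6×2 + 9×4 + 8×0 + 9×0 = 72
Proposal B: 6×1 + 6×0 + 9×0 + 8×3 + 9×4 = 66
Proposal C: 6×3 + 6×4 + 9×2 + 8×4 + 9×3 = 119
Proposal D: 6×0 + 6×3 + 9×1 + 8×1 + 9×2 = 53
Proposal E: 6×2 + 6×1 + 9×3 + 8×2 + 9×1 = 70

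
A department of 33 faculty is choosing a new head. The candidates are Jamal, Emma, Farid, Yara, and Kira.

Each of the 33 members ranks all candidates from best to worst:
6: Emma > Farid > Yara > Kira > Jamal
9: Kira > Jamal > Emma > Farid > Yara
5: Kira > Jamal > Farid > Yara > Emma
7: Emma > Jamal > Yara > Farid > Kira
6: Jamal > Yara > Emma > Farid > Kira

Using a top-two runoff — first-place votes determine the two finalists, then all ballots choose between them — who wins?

Round 1 first-place votes: Jamal 6, Emma 13, Farid 0, Yara 0, Kira 14. Kira and Emma advance.
Runoff: Kira is ranked above Emma on 14 ballots, Emma above Kira on 19.

Emma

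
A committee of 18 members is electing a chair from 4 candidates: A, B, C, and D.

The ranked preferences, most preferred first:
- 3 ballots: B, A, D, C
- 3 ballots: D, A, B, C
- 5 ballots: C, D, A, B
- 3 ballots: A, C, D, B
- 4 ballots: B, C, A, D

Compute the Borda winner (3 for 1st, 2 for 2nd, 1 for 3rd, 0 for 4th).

A: 3×2 + 3×2 + 5×1 + 3×3 + 4×1 = 30
B: 3×3 + 3×1 + 5×0 + 3×0 + 4×3 = 24
C: 3×0 + 3×0 + 5×3 + 3×2 + 4×2 = 29
D: 3×1 + 3×3 + 5×2 + 3×1 + 4×0 = 25

A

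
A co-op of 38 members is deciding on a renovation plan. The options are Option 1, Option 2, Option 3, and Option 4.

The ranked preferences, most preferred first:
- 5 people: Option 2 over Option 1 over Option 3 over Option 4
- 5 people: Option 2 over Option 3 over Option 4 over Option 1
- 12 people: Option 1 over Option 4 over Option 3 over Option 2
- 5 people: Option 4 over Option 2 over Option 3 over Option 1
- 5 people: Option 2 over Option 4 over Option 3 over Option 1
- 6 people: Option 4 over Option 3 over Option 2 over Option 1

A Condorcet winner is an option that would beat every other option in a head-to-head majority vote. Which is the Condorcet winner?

Option 4

Option 4 vs Option 1: 21–17
Option 4 vs Option 2: 23–15
Option 4 vs Option 3: 28–10
Option 4 beats every other option.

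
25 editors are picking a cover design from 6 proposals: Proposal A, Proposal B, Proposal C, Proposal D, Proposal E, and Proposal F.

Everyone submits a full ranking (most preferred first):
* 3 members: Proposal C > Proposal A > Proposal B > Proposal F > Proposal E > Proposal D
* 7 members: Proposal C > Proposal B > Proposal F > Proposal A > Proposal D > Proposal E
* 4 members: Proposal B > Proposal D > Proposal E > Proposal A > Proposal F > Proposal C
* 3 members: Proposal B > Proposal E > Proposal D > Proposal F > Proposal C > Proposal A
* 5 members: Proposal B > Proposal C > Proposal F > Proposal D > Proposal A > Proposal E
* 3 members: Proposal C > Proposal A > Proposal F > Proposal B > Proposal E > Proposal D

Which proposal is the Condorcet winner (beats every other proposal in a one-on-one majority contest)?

Proposal C vs Proposal A: 21–4
Proposal C vs Proposal B: 13–12
Proposal C vs Proposal D: 18–7
Proposal C vs Proposal E: 18–7
Proposal C vs Proposal F: 18–7
Proposal C beats every other proposal.

Proposal C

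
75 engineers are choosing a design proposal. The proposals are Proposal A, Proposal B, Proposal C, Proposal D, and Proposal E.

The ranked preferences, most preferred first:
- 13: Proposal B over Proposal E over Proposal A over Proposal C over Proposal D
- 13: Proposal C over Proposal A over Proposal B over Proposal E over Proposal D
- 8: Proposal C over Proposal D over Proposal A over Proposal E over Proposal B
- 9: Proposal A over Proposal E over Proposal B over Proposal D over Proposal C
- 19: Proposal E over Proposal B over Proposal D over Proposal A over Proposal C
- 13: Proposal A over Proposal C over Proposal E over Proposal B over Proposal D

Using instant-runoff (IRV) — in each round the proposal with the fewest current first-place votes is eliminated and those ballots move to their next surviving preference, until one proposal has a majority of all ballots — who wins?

Proposal A

Round 1: Proposal A 22, Proposal B 13, Proposal C 21, Proposal D 0, Proposal E 19. Proposal D eliminated.
Round 2: Proposal A 22, Proposal B 13, Proposal C 21, Proposal E 19. Proposal B eliminated.
Round 3: Proposal A 22, Proposal C 21, Proposal E 32. Proposal C eliminated.
Round 4: Proposal A 43, Proposal E 32. Proposal A has a majority (≥38).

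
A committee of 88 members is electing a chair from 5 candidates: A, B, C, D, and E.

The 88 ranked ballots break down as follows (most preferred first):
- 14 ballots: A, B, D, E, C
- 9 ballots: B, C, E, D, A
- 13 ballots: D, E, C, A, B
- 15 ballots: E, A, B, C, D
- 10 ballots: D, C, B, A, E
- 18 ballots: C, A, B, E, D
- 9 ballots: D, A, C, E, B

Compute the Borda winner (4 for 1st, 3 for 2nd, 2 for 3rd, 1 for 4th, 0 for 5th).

A

A: 14×4 + 9×0 + 13×1 + 15×3 + 10×1 + 18×3 + 9×3 = 205
B: 14×3 + 9×4 + 13×0 + 15×2 + 10×2 + 18×2 + 9×0 = 164
C: 14×0 + 9×3 + 13×2 + 15×1 + 10×3 + 18×4 + 9×2 = 188
D: 14×2 + 9×1 + 13×4 + 15×0 + 10×4 + 18×0 + 9×4 = 165
E: 14×1 + 9×2 + 13×3 + 15×4 + 10×0 + 18×1 + 9×1 = 158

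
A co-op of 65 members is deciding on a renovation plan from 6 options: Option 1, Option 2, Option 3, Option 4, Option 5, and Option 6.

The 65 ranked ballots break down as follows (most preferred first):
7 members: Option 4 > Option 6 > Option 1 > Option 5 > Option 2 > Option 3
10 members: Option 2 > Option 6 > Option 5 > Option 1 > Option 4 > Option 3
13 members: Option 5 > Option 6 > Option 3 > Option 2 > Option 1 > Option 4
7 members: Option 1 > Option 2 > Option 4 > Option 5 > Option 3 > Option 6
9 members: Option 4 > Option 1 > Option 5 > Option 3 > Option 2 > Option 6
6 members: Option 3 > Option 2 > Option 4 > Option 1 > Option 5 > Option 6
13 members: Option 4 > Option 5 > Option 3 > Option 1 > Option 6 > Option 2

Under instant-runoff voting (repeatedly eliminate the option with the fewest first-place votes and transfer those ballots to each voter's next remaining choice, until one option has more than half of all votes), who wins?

Round 1: Option 1 7, Option 2 10, Option 3 6, Option 4 29, Option 5 13, Option 6 0. Option 6 eliminated.
Round 2: Option 1 7, Option 2 10, Option 3 6, Option 4 29, Option 5 13. Option 3 eliminated.
Round 3: Option 1 7, Option 2 16, Option 4 29, Option 5 13. Option 1 eliminated.
Round 4: Option 2 23, Option 4 29, Option 5 13. Option 5 eliminated.
Round 5: Option 2 36, Option 4 29. Option 2 has a majority (≥33).

Option 2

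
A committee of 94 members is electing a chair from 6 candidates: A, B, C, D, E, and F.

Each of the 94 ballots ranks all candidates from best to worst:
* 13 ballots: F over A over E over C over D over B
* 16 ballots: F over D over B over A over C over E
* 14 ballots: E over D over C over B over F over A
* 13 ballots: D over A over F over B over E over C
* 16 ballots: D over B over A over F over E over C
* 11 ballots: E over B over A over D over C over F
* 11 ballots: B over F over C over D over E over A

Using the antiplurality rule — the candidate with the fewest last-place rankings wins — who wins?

D

Last-place votes: A 25, B 13, C 29, D 0, E 16, F 11.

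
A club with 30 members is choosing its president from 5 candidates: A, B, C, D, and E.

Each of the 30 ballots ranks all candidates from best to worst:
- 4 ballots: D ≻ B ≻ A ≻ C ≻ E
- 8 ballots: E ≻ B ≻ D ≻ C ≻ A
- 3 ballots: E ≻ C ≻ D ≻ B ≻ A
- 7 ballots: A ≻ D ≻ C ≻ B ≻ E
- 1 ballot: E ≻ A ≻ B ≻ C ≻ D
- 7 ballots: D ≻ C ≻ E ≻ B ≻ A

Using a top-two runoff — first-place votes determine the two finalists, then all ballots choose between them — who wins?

Round 1 first-place votes: A 7, B 0, C 0, D 11, E 12. E and D advance.
Runoff: E is ranked above D on 12 ballots, D above E on 18.

D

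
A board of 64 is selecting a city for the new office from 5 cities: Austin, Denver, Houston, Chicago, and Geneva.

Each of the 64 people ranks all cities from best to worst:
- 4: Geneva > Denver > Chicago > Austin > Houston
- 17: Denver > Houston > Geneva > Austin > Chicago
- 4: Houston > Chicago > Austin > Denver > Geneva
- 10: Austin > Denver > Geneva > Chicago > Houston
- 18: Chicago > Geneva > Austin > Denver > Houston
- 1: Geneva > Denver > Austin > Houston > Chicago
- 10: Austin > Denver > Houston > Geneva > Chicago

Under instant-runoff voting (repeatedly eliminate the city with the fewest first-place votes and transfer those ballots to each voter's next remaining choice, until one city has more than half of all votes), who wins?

Round 1: Austin 20, Denver 17, Houston 4, Chicago 18, Geneva 5. Houston eliminated.
Round 2: Austin 20, Denver 17, Chicago 22, Geneva 5. Geneva eliminated.
Round 3: Austin 20, Denver 22, Chicago 22. Austin eliminated.
Round 4: Denver 42, Chicago 22. Denver has a majority (≥33).

Denver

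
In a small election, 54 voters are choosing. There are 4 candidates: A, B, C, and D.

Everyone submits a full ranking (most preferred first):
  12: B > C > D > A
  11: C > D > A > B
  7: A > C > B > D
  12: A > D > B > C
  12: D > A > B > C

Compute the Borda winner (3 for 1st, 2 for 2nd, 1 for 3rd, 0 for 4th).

A: 12×0 + 11×1 + 7×3 + 12×3 + 12×2 = 92
B: 12×3 + 11×0 + 7×1 + 12×1 + 12×1 = 67
C: 12×2 + 11×3 + 7×2 + 12×0 + 12×0 = 71
D: 12×1 + 11×2 + 7×0 + 12×2 + 12×3 = 94

D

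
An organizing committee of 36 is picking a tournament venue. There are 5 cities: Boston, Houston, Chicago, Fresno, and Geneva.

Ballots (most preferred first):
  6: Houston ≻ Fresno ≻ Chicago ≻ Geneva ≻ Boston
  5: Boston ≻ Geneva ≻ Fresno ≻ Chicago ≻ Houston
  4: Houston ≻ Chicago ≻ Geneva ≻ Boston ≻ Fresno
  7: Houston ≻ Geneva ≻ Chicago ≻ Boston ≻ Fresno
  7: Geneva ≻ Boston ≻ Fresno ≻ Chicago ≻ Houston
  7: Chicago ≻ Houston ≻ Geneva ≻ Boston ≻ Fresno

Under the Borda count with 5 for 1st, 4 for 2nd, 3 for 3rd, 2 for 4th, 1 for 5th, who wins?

Boston: 6×1 + 5×5 + 4×2 + 7×2 + 7×4 + 7×2 = 95
Houston: 6×5 + 5×1 + 4×5 + 7×5 + 7×1 + 7×4 = 125
Chicago: 6×3 + 5×2 + 4×4 + 7×3 + 7×2 + 7×5 = 114
Fresno: 6×4 + 5×3 + 4×1 + 7×1 + 7×3 + 7×1 = 78
Geneva: 6×2 + 5×4 + 4×3 + 7×4 + 7×5 + 7×3 = 128

Geneva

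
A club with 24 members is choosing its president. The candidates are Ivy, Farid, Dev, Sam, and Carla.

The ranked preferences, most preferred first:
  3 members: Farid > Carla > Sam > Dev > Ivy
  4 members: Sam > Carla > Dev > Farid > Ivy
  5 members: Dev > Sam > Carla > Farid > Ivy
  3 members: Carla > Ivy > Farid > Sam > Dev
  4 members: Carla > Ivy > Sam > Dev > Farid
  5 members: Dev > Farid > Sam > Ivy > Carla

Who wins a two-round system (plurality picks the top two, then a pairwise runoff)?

Carla

Round 1 first-place votes: Ivy 0, Farid 3, Dev 10, Sam 4, Carla 7. Dev and Carla advance.
Runoff: Dev is ranked above Carla on 10 ballots, Carla above Dev on 14.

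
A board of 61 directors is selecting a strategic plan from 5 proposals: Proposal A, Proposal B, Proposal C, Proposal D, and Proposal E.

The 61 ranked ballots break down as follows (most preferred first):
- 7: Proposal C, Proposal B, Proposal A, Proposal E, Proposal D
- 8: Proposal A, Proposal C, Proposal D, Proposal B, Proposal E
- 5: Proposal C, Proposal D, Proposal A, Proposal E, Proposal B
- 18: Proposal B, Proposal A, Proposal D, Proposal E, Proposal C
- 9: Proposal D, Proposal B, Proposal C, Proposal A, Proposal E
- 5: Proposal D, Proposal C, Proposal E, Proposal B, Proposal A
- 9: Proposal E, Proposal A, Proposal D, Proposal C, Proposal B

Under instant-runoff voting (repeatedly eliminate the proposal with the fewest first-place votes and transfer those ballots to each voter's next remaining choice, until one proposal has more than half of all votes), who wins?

Proposal D

Round 1: Proposal A 8, Proposal B 18, Proposal C 12, Proposal D 14, Proposal E 9. Proposal A eliminated.
Round 2: Proposal B 18, Proposal C 20, Proposal D 14, Proposal E 9. Proposal E eliminated.
Round 3: Proposal B 18, Proposal C 20, Proposal D 23. Proposal B eliminated.
Round 4: Proposal C 20, Proposal D 41. Proposal D has a majority (≥31).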